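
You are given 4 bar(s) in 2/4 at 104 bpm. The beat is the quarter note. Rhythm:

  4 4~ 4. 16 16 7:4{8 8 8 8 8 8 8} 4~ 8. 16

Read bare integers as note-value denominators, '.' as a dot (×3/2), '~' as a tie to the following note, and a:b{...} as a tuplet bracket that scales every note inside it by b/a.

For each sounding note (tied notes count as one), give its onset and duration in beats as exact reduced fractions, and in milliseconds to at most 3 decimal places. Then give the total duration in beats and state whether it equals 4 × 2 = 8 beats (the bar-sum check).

1) 0.0ms=0b +576.923ms=1b
2) 576.923ms=1b +1442.308ms=5/2b
3) 2019.231ms=7/2b +144.231ms=1/4b
4) 2163.462ms=15/4b +144.231ms=1/4b
5) 2307.692ms=4b +164.835ms=2/7b
6) 2472.527ms=30/7b +164.835ms=2/7b
7) 2637.363ms=32/7b +164.835ms=2/7b
8) 2802.198ms=34/7b +164.835ms=2/7b
9) 2967.033ms=36/7b +164.835ms=2/7b
10) 3131.868ms=38/7b +164.835ms=2/7b
11) 3296.703ms=40/7b +164.835ms=2/7b
12) 3461.538ms=6b +1009.615ms=7/4b
13) 4471.154ms=31/4b +144.231ms=1/4b
Σ=8b of 8 (104bpm 2/4) — PASS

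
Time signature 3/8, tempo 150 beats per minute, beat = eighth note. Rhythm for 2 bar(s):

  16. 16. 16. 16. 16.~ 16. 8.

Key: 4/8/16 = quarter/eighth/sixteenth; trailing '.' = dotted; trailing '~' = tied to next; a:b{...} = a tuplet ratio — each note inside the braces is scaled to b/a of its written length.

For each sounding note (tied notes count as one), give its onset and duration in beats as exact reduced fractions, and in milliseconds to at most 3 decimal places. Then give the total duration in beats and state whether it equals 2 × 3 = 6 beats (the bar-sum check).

1) 0.0ms=0b +300.0ms=3/4b
2) 300.0ms=3/4b +300.0ms=3/4b
3) 600.0ms=3/2b +300.0ms=3/4b
4) 900.0ms=9/4b +300.0ms=3/4b
5) 1200.0ms=3b +600.0ms=3/2b
6) 1800.0ms=9/2b +600.0ms=3/2b
Σ=6b of 6 (150bpm 3/8) — PASS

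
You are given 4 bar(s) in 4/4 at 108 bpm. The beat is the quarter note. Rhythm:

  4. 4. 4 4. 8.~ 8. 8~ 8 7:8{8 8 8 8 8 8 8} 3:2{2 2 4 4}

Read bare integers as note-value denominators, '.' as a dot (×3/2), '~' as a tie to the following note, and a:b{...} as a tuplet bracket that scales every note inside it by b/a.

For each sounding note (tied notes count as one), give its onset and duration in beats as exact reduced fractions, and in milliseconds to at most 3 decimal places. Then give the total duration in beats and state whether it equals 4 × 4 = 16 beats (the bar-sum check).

1) 0.0ms=0b +833.333ms=3/2b
2) 833.333ms=3/2b +833.333ms=3/2b
3) 1666.667ms=3b +555.556ms=1b
4) 2222.222ms=4b +833.333ms=3/2b
5) 3055.556ms=11/2b +833.333ms=3/2b
6) 3888.889ms=7b +555.556ms=1b
7) 4444.444ms=8b +317.46ms=4/7b
8) 4761.905ms=60/7b +317.46ms=4/7b
9) 5079.365ms=64/7b +317.46ms=4/7b
10) 5396.825ms=68/7b +317.46ms=4/7b
11) 5714.286ms=72/7b +317.46ms=4/7b
12) 6031.746ms=76/7b +317.46ms=4/7b
13) 6349.206ms=80/7b +317.46ms=4/7b
14) 6666.667ms=12b +740.741ms=4/3b
15) 7407.407ms=40/3b +740.741ms=4/3b
16) 8148.148ms=44/3b +370.37ms=2/3b
17) 8518.519ms=46/3b +370.37ms=2/3b
Σ=16b of 16 (108bpm 4/4) — PASS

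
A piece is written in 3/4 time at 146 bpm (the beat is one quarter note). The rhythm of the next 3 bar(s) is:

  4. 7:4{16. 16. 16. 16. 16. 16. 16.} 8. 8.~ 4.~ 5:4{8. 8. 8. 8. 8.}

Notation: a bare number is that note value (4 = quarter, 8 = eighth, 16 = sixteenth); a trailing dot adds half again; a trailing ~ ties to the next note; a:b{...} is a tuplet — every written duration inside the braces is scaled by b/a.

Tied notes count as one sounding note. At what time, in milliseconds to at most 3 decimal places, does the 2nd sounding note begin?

1. 0.0ms @ 0 + 616.438ms (3/2)
2. 616.438ms @ 3/2 + 88.063ms (3/14)
3. 704.501ms @ 12/7 + 88.063ms (3/14)
4. 792.564ms @ 27/14 + 88.063ms (3/14)
5. 880.626ms @ 15/7 + 88.063ms (3/14)
6. 968.689ms @ 33/14 + 88.063ms (3/14)
7. 1056.751ms @ 18/7 + 88.063ms (3/14)
8. 1144.814ms @ 39/14 + 88.063ms (3/14)
9. 1232.877ms @ 3 + 308.219ms (3/4)
10. 1541.096ms @ 15/4 + 1171.233ms (57/20)
11. 2712.329ms @ 33/5 + 246.575ms (3/5)
12. 2958.904ms @ 36/5 + 246.575ms (3/5)
13. 3205.479ms @ 39/5 + 246.575ms (3/5)
14. 3452.055ms @ 42/5 + 246.575ms (3/5)

note 2 onset = 3/2b = 616.438ms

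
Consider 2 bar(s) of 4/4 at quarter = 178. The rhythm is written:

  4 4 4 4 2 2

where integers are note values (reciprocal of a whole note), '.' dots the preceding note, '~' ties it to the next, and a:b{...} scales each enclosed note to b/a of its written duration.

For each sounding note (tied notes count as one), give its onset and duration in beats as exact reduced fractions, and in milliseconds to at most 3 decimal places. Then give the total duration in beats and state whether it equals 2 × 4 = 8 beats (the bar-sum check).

1) 0.0ms=0b +337.079ms=1b
2) 337.079ms=1b +337.079ms=1b
3) 674.157ms=2b +337.079ms=1b
4) 1011.236ms=3b +337.079ms=1b
5) 1348.315ms=4b +674.157ms=2b
6) 2022.472ms=6b +674.157ms=2b
Σ=8b of 8 (178bpm 4/4) — PASS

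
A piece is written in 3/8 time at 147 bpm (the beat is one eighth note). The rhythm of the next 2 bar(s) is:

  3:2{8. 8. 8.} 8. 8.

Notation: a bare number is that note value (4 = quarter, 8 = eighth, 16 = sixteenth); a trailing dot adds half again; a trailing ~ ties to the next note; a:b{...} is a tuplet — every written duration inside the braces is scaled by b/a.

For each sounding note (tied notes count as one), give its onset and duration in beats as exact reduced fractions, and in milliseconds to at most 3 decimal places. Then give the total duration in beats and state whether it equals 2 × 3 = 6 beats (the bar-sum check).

1) 0.0ms=0b +408.163ms=1b
2) 408.163ms=1b +408.163ms=1b
3) 816.327ms=2b +408.163ms=1b
4) 1224.49ms=3b +612.245ms=3/2b
5) 1836.735ms=9/2b +612.245ms=3/2b
Σ=6b of 6 (147bpm 3/8) — PASS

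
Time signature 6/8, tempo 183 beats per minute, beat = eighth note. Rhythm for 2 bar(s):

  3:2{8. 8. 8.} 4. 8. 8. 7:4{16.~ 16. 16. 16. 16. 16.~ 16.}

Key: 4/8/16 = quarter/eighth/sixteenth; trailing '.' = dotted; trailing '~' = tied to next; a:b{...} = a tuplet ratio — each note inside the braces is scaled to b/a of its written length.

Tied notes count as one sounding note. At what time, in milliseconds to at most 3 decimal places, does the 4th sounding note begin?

note 4 onset = 3b = 983.607ms

1. 0.0ms @ 0 + 327.869ms (1)
2. 327.869ms @ 1 + 327.869ms (1)
3. 655.738ms @ 2 + 327.869ms (1)
4. 983.607ms @ 3 + 983.607ms (3)
5. 1967.213ms @ 6 + 491.803ms (3/2)
6. 2459.016ms @ 15/2 + 491.803ms (3/2)
7. 2950.82ms @ 9 + 281.03ms (6/7)
8. 3231.85ms @ 69/7 + 140.515ms (3/7)
9. 3372.365ms @ 72/7 + 140.515ms (3/7)
10. 3512.881ms @ 75/7 + 140.515ms (3/7)
11. 3653.396ms @ 78/7 + 281.03ms (6/7)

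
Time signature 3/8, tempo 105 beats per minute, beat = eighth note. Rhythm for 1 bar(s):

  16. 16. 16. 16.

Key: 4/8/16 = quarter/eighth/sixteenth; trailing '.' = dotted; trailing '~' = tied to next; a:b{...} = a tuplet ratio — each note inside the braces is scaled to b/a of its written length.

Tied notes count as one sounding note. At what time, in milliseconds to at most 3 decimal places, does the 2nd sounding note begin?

note 2 onset = 3/4b = 428.571ms

1. 0.0ms @ 0 + 428.571ms (3/4)
2. 428.571ms @ 3/4 + 428.571ms (3/4)
3. 857.143ms @ 3/2 + 428.571ms (3/4)
4. 1285.714ms @ 9/4 + 428.571ms (3/4)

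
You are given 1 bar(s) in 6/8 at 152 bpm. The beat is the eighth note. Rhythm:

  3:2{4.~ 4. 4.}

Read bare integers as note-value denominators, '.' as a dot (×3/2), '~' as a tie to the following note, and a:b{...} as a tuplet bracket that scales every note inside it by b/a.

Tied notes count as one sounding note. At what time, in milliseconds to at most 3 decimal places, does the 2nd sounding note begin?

note 2 onset = 4b = 1578.947ms

1. 0.0ms @ 0 + 1578.947ms (4)
2. 1578.947ms @ 4 + 789.474ms (2)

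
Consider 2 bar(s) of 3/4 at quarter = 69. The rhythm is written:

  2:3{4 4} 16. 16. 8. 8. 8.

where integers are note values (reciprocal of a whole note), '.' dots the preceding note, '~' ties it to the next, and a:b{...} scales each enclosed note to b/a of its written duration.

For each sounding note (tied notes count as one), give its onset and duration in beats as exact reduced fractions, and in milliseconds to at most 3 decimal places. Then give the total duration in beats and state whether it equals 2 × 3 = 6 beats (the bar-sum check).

1) 0.0ms=0b +1304.348ms=3/2b
2) 1304.348ms=3/2b +1304.348ms=3/2b
3) 2608.696ms=3b +326.087ms=3/8b
4) 2934.783ms=27/8b +326.087ms=3/8b
5) 3260.87ms=15/4b +652.174ms=3/4b
6) 3913.043ms=9/2b +652.174ms=3/4b
7) 4565.217ms=21/4b +652.174ms=3/4b
Σ=6b of 6 (69bpm 3/4) — PASS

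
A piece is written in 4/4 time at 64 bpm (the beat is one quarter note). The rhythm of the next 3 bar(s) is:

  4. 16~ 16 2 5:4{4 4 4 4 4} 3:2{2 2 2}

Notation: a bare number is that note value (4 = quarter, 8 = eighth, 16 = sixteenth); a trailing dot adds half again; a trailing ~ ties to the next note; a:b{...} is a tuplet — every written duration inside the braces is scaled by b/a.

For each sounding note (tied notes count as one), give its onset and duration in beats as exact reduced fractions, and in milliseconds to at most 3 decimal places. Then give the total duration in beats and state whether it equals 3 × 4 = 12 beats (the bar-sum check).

1) 0.0ms=0b +1406.25ms=3/2b
2) 1406.25ms=3/2b +468.75ms=1/2b
3) 1875.0ms=2b +1875.0ms=2b
4) 3750.0ms=4b +750.0ms=4/5b
5) 4500.0ms=24/5b +750.0ms=4/5b
6) 5250.0ms=28/5b +750.0ms=4/5b
7) 6000.0ms=32/5b +750.0ms=4/5b
8) 6750.0ms=36/5b +750.0ms=4/5b
9) 7500.0ms=8b +1250.0ms=4/3b
10) 8750.0ms=28/3b +1250.0ms=4/3b
11) 10000.0ms=32/3b +1250.0ms=4/3b
Σ=12b of 12 (64bpm 4/4) — PASS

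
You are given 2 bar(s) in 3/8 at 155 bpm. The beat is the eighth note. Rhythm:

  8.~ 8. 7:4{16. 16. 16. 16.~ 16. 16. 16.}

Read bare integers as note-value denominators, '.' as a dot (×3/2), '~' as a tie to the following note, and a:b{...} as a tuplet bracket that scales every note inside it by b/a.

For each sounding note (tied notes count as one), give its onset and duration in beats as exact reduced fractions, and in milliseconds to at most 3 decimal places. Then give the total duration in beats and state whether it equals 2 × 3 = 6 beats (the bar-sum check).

1) 0.0ms=0b +1161.29ms=3b
2) 1161.29ms=3b +165.899ms=3/7b
3) 1327.189ms=24/7b +165.899ms=3/7b
4) 1493.088ms=27/7b +165.899ms=3/7b
5) 1658.986ms=30/7b +331.797ms=6/7b
6) 1990.783ms=36/7b +165.899ms=3/7b
7) 2156.682ms=39/7b +165.899ms=3/7b
Σ=6b of 6 (155bpm 3/8) — PASS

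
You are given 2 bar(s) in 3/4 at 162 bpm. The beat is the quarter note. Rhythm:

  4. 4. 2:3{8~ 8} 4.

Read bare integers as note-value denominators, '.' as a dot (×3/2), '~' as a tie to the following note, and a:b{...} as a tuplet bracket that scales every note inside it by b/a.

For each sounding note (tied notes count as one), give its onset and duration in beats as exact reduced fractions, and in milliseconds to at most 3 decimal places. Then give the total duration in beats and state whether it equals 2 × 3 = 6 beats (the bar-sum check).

1) 0.0ms=0b +555.556ms=3/2b
2) 555.556ms=3/2b +555.556ms=3/2b
3) 1111.111ms=3b +555.556ms=3/2b
4) 1666.667ms=9/2b +555.556ms=3/2b
Σ=6b of 6 (162bpm 3/4) — PASS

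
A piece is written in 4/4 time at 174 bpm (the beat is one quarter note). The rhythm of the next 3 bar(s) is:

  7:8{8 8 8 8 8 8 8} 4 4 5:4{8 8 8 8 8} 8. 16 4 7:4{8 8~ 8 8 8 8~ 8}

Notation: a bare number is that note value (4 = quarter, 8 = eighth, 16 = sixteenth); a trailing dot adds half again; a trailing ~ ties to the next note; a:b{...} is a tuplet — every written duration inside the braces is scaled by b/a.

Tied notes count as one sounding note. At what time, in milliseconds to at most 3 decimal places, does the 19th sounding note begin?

note 19 onset = 72/7b = 3546.798ms

1. 0.0ms @ 0 + 197.044ms (4/7)
2. 197.044ms @ 4/7 + 197.044ms (4/7)
3. 394.089ms @ 8/7 + 197.044ms (4/7)
4. 591.133ms @ 12/7 + 197.044ms (4/7)
5. 788.177ms @ 16/7 + 197.044ms (4/7)
6. 985.222ms @ 20/7 + 197.044ms (4/7)
7. 1182.266ms @ 24/7 + 197.044ms (4/7)
8. 1379.31ms @ 4 + 344.828ms (1)
9. 1724.138ms @ 5 + 344.828ms (1)
10. 2068.966ms @ 6 + 137.931ms (2/5)
11. 2206.897ms @ 32/5 + 137.931ms (2/5)
12. 2344.828ms @ 34/5 + 137.931ms (2/5)
13. 2482.759ms @ 36/5 + 137.931ms (2/5)
14. 2620.69ms @ 38/5 + 137.931ms (2/5)
15. 2758.621ms @ 8 + 258.621ms (3/4)
16. 3017.241ms @ 35/4 + 86.207ms (1/4)
17. 3103.448ms @ 9 + 344.828ms (1)
18. 3448.276ms @ 10 + 98.522ms (2/7)
19. 3546.798ms @ 72/7 + 197.044ms (4/7)
20. 3743.842ms @ 76/7 + 98.522ms (2/7)
21. 3842.365ms @ 78/7 + 98.522ms (2/7)
22. 3940.887ms @ 80/7 + 197.044ms (4/7)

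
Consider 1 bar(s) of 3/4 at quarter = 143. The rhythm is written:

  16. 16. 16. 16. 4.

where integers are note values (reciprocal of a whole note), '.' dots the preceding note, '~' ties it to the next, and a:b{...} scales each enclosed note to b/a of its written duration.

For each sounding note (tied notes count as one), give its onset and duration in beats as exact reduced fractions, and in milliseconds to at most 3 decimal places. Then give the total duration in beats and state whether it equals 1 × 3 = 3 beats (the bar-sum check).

1) 0.0ms=0b +157.343ms=3/8b
2) 157.343ms=3/8b +157.343ms=3/8b
3) 314.685ms=3/4b +157.343ms=3/8b
4) 472.028ms=9/8b +157.343ms=3/8b
5) 629.371ms=3/2b +629.371ms=3/2b
Σ=3b of 3 (143bpm 3/4) — PASS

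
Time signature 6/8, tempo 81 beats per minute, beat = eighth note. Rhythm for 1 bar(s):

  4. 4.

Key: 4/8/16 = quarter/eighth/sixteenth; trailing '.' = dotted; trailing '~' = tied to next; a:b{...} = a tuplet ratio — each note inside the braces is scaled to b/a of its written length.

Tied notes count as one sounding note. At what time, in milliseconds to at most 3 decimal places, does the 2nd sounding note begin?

1. 0.0ms @ 0 + 2222.222ms (3)
2. 2222.222ms @ 3 + 2222.222ms (3)

note 2 onset = 3b = 2222.222ms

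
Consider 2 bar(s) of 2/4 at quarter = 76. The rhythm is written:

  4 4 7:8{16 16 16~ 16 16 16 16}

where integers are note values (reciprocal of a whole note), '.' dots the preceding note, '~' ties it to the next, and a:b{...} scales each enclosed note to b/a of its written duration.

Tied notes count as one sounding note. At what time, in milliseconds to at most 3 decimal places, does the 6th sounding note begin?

1. 0.0ms @ 0 + 789.474ms (1)
2. 789.474ms @ 1 + 789.474ms (1)
3. 1578.947ms @ 2 + 225.564ms (2/7)
4. 1804.511ms @ 16/7 + 225.564ms (2/7)
5. 2030.075ms @ 18/7 + 451.128ms (4/7)
6. 2481.203ms @ 22/7 + 225.564ms (2/7)
7. 2706.767ms @ 24/7 + 225.564ms (2/7)
8. 2932.331ms @ 26/7 + 225.564ms (2/7)

note 6 onset = 22/7b = 2481.203ms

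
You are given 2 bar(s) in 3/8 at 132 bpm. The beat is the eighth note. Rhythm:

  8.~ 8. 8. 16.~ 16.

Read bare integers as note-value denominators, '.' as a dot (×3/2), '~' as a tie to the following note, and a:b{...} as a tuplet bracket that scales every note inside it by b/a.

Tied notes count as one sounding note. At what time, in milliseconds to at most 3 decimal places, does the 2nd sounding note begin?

note 2 onset = 3b = 1363.636ms

1. 0.0ms @ 0 + 1363.636ms (3)
2. 1363.636ms @ 3 + 681.818ms (3/2)
3. 2045.455ms @ 9/2 + 681.818ms (3/2)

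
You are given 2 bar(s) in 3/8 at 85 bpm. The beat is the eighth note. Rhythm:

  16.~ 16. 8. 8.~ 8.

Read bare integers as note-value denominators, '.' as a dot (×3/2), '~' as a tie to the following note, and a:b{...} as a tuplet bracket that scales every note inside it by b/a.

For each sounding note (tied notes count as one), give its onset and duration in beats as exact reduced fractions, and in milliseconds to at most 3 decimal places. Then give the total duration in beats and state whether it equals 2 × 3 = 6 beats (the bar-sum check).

1) 0.0ms=0b +1058.824ms=3/2b
2) 1058.824ms=3/2b +1058.824ms=3/2b
3) 2117.647ms=3b +2117.647ms=3b
Σ=6b of 6 (85bpm 3/8) — PASS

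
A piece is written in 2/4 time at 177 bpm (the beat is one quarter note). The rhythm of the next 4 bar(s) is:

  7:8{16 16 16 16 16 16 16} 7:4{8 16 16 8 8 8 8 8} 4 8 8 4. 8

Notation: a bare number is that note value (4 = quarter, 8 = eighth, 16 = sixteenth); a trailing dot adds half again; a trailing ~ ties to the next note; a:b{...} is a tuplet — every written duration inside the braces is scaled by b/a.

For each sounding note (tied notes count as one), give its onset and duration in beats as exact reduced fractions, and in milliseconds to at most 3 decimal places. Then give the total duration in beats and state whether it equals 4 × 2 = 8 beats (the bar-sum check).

1) 0.0ms=0b +96.852ms=2/7b
2) 96.852ms=2/7b +96.852ms=2/7b
3) 193.705ms=4/7b +96.852ms=2/7b
4) 290.557ms=6/7b +96.852ms=2/7b
5) 387.409ms=8/7b +96.852ms=2/7b
6) 484.262ms=10/7b +96.852ms=2/7b
7) 581.114ms=12/7b +96.852ms=2/7b
8) 677.966ms=2b +96.852ms=2/7b
9) 774.818ms=16/7b +48.426ms=1/7b
10) 823.245ms=17/7b +48.426ms=1/7b
11) 871.671ms=18/7b +96.852ms=2/7b
12) 968.523ms=20/7b +96.852ms=2/7b
13) 1065.375ms=22/7b +96.852ms=2/7b
14) 1162.228ms=24/7b +96.852ms=2/7b
15) 1259.08ms=26/7b +96.852ms=2/7b
16) 1355.932ms=4b +338.983ms=1b
17) 1694.915ms=5b +169.492ms=1/2b
18) 1864.407ms=11/2b +169.492ms=1/2b
19) 2033.898ms=6b +508.475ms=3/2b
20) 2542.373ms=15/2b +169.492ms=1/2b
Σ=8b of 8 (177bpm 2/4) — PASS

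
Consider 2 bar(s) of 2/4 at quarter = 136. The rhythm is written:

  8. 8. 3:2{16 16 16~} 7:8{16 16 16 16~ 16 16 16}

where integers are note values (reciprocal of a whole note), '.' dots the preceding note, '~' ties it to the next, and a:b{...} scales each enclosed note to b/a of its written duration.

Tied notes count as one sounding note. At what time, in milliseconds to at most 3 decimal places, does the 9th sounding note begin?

note 9 onset = 24/7b = 1512.605ms

1. 0.0ms @ 0 + 330.882ms (3/4)
2. 330.882ms @ 3/4 + 330.882ms (3/4)
3. 661.765ms @ 3/2 + 73.529ms (1/6)
4. 735.294ms @ 5/3 + 73.529ms (1/6)
5. 808.824ms @ 11/6 + 199.58ms (19/42)
6. 1008.403ms @ 16/7 + 126.05ms (2/7)
7. 1134.454ms @ 18/7 + 126.05ms (2/7)
8. 1260.504ms @ 20/7 + 252.101ms (4/7)
9. 1512.605ms @ 24/7 + 126.05ms (2/7)
10. 1638.655ms @ 26/7 + 126.05ms (2/7)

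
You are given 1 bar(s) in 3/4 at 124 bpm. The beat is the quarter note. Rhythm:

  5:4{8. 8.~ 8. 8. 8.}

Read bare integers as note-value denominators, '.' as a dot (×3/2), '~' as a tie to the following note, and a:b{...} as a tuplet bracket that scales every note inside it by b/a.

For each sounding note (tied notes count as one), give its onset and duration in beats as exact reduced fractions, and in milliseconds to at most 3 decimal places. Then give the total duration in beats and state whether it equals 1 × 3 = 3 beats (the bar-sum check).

1) 0.0ms=0b +290.323ms=3/5b
2) 290.323ms=3/5b +580.645ms=6/5b
3) 870.968ms=9/5b +290.323ms=3/5b
4) 1161.29ms=12/5b +290.323ms=3/5b
Σ=3b of 3 (124bpm 3/4) — PASS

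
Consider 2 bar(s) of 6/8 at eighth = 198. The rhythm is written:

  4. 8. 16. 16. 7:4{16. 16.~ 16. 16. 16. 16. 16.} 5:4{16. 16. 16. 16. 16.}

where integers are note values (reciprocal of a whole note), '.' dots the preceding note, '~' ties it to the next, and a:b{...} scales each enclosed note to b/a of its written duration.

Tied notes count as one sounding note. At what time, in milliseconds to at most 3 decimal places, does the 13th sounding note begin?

1. 0.0ms @ 0 + 909.091ms (3)
2. 909.091ms @ 3 + 454.545ms (3/2)
3. 1363.636ms @ 9/2 + 227.273ms (3/4)
4. 1590.909ms @ 21/4 + 227.273ms (3/4)
5. 1818.182ms @ 6 + 129.87ms (3/7)
6. 1948.052ms @ 45/7 + 259.74ms (6/7)
7. 2207.792ms @ 51/7 + 129.87ms (3/7)
8. 2337.662ms @ 54/7 + 129.87ms (3/7)
9. 2467.532ms @ 57/7 + 129.87ms (3/7)
10. 2597.403ms @ 60/7 + 129.87ms (3/7)
11. 2727.273ms @ 9 + 181.818ms (3/5)
12. 2909.091ms @ 48/5 + 181.818ms (3/5)
13. 3090.909ms @ 51/5 + 181.818ms (3/5)
14. 3272.727ms @ 54/5 + 181.818ms (3/5)
15. 3454.545ms @ 57/5 + 181.818ms (3/5)

note 13 onset = 51/5b = 3090.909ms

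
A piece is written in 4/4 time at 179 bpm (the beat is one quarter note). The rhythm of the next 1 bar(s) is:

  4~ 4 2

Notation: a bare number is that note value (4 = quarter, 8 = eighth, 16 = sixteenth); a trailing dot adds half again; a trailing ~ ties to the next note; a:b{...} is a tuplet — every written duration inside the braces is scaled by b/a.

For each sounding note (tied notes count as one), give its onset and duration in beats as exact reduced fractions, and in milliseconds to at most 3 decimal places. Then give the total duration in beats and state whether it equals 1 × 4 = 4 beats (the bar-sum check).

1) 0.0ms=0b +670.391ms=2b
2) 670.391ms=2b +670.391ms=2b
Σ=4b of 4 (179bpm 4/4) — PASS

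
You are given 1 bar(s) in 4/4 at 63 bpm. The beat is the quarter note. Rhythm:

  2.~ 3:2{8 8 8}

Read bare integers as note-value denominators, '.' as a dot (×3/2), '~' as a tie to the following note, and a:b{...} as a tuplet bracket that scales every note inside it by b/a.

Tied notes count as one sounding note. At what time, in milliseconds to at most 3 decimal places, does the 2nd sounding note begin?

1. 0.0ms @ 0 + 3174.603ms (10/3)
2. 3174.603ms @ 10/3 + 317.46ms (1/3)
3. 3492.063ms @ 11/3 + 317.46ms (1/3)

note 2 onset = 10/3b = 3174.603ms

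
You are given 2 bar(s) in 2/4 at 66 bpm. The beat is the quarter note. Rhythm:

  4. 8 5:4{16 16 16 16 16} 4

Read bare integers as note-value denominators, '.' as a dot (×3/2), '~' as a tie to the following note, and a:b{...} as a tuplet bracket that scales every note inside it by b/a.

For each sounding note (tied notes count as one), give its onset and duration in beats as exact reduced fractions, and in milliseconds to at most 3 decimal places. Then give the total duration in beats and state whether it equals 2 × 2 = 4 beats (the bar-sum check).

1) 0.0ms=0b +1363.636ms=3/2b
2) 1363.636ms=3/2b +454.545ms=1/2b
3) 1818.182ms=2b +181.818ms=1/5b
4) 2000.0ms=11/5b +181.818ms=1/5b
5) 2181.818ms=12/5b +181.818ms=1/5b
6) 2363.636ms=13/5b +181.818ms=1/5b
7) 2545.455ms=14/5b +181.818ms=1/5b
8) 2727.273ms=3b +909.091ms=1b
Σ=4b of 4 (66bpm 2/4) — PASS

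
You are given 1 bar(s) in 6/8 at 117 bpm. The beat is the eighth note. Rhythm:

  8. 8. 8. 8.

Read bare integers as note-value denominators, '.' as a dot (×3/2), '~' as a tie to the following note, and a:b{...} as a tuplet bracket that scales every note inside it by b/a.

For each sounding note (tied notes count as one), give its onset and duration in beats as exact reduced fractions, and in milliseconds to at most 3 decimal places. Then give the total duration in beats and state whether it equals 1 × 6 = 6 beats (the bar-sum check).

1) 0.0ms=0b +769.231ms=3/2b
2) 769.231ms=3/2b +769.231ms=3/2b
3) 1538.462ms=3b +769.231ms=3/2b
4) 2307.692ms=9/2b +769.231ms=3/2b
Σ=6b of 6 (117bpm 6/8) — PASS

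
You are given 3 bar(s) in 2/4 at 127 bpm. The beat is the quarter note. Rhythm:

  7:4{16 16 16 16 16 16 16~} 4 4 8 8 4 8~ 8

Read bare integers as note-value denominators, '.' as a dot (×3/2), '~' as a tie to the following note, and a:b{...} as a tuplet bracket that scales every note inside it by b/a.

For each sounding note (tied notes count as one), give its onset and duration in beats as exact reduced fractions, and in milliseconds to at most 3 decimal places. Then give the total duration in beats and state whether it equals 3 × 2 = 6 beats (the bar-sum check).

1) 0.0ms=0b +67.492ms=1/7b
2) 67.492ms=1/7b +67.492ms=1/7b
3) 134.983ms=2/7b +67.492ms=1/7b
4) 202.475ms=3/7b +67.492ms=1/7b
5) 269.966ms=4/7b +67.492ms=1/7b
6) 337.458ms=5/7b +67.492ms=1/7b
7) 404.949ms=6/7b +539.933ms=8/7b
8) 944.882ms=2b +472.441ms=1b
9) 1417.323ms=3b +236.22ms=1/2b
10) 1653.543ms=7/2b +236.22ms=1/2b
11) 1889.764ms=4b +472.441ms=1b
12) 2362.205ms=5b +472.441ms=1b
Σ=6b of 6 (127bpm 2/4) — PASS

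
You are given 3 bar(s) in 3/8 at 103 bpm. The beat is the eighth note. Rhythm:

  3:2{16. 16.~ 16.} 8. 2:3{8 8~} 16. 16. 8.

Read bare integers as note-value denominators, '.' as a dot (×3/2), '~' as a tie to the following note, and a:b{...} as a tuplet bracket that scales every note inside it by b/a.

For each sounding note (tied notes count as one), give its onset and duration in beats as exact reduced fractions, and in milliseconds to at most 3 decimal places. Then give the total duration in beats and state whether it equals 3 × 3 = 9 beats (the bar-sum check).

1) 0.0ms=0b +291.262ms=1/2b
2) 291.262ms=1/2b +582.524ms=1b
3) 873.786ms=3/2b +873.786ms=3/2b
4) 1747.573ms=3b +873.786ms=3/2b
5) 2621.359ms=9/2b +1310.68ms=9/4b
6) 3932.039ms=27/4b +436.893ms=3/4b
7) 4368.932ms=15/2b +873.786ms=3/2b
Σ=9b of 9 (103bpm 3/8) — PASS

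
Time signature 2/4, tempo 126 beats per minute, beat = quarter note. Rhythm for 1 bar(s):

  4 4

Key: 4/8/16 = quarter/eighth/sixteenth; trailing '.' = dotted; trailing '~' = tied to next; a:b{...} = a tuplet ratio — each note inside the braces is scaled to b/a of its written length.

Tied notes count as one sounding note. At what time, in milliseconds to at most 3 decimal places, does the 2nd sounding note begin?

note 2 onset = 1b = 476.19ms

1. 0.0ms @ 0 + 476.19ms (1)
2. 476.19ms @ 1 + 476.19ms (1)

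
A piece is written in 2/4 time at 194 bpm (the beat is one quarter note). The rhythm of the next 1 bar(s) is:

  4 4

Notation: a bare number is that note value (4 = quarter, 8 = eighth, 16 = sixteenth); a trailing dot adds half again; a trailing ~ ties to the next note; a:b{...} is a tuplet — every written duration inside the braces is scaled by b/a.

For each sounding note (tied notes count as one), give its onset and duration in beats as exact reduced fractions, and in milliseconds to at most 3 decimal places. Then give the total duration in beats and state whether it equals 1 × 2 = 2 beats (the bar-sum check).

1) 0.0ms=0b +309.278ms=1b
2) 309.278ms=1b +309.278ms=1b
Σ=2b of 2 (194bpm 2/4) — PASS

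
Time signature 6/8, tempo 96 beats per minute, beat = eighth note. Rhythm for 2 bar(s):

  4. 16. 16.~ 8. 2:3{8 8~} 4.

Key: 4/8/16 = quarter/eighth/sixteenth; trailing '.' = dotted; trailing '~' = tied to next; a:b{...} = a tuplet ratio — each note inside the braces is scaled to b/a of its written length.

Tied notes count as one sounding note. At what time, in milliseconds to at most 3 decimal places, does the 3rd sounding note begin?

note 3 onset = 15/4b = 2343.75ms

1. 0.0ms @ 0 + 1875.0ms (3)
2. 1875.0ms @ 3 + 468.75ms (3/4)
3. 2343.75ms @ 15/4 + 1406.25ms (9/4)
4. 3750.0ms @ 6 + 937.5ms (3/2)
5. 4687.5ms @ 15/2 + 2812.5ms (9/2)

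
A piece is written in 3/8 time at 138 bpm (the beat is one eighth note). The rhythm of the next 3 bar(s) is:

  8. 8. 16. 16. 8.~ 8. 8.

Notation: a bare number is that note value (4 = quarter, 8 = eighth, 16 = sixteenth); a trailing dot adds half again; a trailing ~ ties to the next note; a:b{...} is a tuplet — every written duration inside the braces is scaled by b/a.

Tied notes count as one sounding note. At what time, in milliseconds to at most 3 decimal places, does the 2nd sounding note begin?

1. 0.0ms @ 0 + 652.174ms (3/2)
2. 652.174ms @ 3/2 + 652.174ms (3/2)
3. 1304.348ms @ 3 + 326.087ms (3/4)
4. 1630.435ms @ 15/4 + 326.087ms (3/4)
5. 1956.522ms @ 9/2 + 1304.348ms (3)
6. 3260.87ms @ 15/2 + 652.174ms (3/2)

note 2 onset = 3/2b = 652.174ms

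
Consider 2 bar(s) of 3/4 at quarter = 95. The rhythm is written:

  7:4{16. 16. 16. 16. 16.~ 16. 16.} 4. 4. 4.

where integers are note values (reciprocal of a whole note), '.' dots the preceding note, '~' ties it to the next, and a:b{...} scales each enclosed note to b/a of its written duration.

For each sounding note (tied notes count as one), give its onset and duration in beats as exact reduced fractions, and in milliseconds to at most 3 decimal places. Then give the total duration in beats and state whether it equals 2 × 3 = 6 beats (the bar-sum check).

1) 0.0ms=0b +135.338ms=3/14b
2) 135.338ms=3/14b +135.338ms=3/14b
3) 270.677ms=3/7b +135.338ms=3/14b
4) 406.015ms=9/14b +135.338ms=3/14b
5) 541.353ms=6/7b +270.677ms=3/7b
6) 812.03ms=9/7b +135.338ms=3/14b
7) 947.368ms=3/2b +947.368ms=3/2b
8) 1894.737ms=3b +947.368ms=3/2b
9) 2842.105ms=9/2b +947.368ms=3/2b
Σ=6b of 6 (95bpm 3/4) — PASS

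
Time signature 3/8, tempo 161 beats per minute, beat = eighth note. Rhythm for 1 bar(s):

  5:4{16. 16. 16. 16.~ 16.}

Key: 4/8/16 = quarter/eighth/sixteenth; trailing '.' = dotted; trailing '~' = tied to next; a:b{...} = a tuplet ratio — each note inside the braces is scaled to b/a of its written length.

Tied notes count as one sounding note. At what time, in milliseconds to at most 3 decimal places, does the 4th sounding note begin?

1. 0.0ms @ 0 + 223.602ms (3/5)
2. 223.602ms @ 3/5 + 223.602ms (3/5)
3. 447.205ms @ 6/5 + 223.602ms (3/5)
4. 670.807ms @ 9/5 + 447.205ms (6/5)

note 4 onset = 9/5b = 670.807ms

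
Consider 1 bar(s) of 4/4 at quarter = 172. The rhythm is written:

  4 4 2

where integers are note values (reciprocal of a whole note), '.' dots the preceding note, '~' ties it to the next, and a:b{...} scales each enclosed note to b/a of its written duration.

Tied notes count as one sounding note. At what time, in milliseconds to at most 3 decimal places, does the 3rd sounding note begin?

note 3 onset = 2b = 697.674ms

1. 0.0ms @ 0 + 348.837ms (1)
2. 348.837ms @ 1 + 348.837ms (1)
3. 697.674ms @ 2 + 697.674ms (2)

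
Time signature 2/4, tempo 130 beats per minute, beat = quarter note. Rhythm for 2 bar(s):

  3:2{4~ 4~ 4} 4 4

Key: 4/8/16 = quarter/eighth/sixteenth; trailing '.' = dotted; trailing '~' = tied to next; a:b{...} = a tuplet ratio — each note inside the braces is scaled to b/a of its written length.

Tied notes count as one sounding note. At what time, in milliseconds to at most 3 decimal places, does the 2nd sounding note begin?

1. 0.0ms @ 0 + 923.077ms (2)
2. 923.077ms @ 2 + 461.538ms (1)
3. 1384.615ms @ 3 + 461.538ms (1)

note 2 onset = 2b = 923.077ms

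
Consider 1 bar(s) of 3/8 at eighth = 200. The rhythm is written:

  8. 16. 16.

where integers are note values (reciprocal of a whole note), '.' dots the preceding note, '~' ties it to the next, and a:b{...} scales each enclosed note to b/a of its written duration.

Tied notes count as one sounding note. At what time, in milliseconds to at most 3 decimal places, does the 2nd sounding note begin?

1. 0.0ms @ 0 + 450.0ms (3/2)
2. 450.0ms @ 3/2 + 225.0ms (3/4)
3. 675.0ms @ 9/4 + 225.0ms (3/4)

note 2 onset = 3/2b = 450.0ms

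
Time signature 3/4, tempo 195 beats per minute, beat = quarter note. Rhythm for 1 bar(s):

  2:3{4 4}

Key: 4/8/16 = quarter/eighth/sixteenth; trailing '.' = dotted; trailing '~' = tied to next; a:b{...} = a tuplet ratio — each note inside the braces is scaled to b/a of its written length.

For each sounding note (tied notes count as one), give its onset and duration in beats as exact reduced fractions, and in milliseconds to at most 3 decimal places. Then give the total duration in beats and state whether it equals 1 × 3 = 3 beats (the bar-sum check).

1) 0.0ms=0b +461.538ms=3/2b
2) 461.538ms=3/2b +461.538ms=3/2b
Σ=3b of 3 (195bpm 3/4) — PASS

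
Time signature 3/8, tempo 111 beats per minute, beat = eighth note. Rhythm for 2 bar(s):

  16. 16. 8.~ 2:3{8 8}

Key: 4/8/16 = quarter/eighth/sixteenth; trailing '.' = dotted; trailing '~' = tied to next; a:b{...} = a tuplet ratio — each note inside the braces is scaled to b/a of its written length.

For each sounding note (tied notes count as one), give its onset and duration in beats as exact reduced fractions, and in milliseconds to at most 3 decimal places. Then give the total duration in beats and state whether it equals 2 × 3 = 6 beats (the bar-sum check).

1) 0.0ms=0b +405.405ms=3/4b
2) 405.405ms=3/4b +405.405ms=3/4b
3) 810.811ms=3/2b +1621.622ms=3b
4) 2432.432ms=9/2b +810.811ms=3/2b
Σ=6b of 6 (111bpm 3/8) — PASS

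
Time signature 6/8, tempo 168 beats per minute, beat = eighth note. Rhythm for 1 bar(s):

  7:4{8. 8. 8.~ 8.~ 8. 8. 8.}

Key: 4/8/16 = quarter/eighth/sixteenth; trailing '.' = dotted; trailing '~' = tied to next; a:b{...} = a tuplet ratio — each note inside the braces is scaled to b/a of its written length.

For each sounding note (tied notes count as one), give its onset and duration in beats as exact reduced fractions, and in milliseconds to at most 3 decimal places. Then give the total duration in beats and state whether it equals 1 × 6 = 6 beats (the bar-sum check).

1) 0.0ms=0b +306.122ms=6/7b
2) 306.122ms=6/7b +306.122ms=6/7b
3) 612.245ms=12/7b +918.367ms=18/7b
4) 1530.612ms=30/7b +306.122ms=6/7b
5) 1836.735ms=36/7b +306.122ms=6/7b
Σ=6b of 6 (168bpm 6/8) — PASS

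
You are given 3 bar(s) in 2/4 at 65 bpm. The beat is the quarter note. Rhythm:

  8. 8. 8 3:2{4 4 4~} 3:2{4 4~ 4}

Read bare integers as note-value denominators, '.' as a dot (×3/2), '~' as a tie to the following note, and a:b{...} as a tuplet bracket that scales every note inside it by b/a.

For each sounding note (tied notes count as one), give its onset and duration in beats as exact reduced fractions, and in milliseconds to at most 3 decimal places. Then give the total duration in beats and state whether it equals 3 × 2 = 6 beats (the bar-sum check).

1) 0.0ms=0b +692.308ms=3/4b
2) 692.308ms=3/4b +692.308ms=3/4b
3) 1384.615ms=3/2b +461.538ms=1/2b
4) 1846.154ms=2b +615.385ms=2/3b
5) 2461.538ms=8/3b +615.385ms=2/3b
6) 3076.923ms=10/3b +1230.769ms=4/3b
7) 4307.692ms=14/3b +1230.769ms=4/3b
Σ=6b of 6 (65bpm 2/4) — PASS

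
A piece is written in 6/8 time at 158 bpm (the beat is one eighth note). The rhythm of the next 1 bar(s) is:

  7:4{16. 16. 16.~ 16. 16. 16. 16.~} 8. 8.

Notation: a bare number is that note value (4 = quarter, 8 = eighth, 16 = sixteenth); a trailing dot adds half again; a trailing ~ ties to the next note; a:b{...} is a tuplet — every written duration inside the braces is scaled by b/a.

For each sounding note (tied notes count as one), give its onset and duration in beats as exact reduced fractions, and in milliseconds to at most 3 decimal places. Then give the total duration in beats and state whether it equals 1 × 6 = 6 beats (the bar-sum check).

1) 0.0ms=0b +162.749ms=3/7b
2) 162.749ms=3/7b +162.749ms=3/7b
3) 325.497ms=6/7b +325.497ms=6/7b
4) 650.995ms=12/7b +162.749ms=3/7b
5) 813.743ms=15/7b +162.749ms=3/7b
6) 976.492ms=18/7b +732.369ms=27/14b
7) 1708.861ms=9/2b +569.62ms=3/2b
Σ=6b of 6 (158bpm 6/8) — PASS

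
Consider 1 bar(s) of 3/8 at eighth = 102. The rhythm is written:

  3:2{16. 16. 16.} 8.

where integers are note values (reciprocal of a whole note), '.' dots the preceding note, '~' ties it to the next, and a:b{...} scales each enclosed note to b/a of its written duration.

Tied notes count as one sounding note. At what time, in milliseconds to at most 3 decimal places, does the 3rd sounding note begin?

1. 0.0ms @ 0 + 294.118ms (1/2)
2. 294.118ms @ 1/2 + 294.118ms (1/2)
3. 588.235ms @ 1 + 294.118ms (1/2)
4. 882.353ms @ 3/2 + 882.353ms (3/2)

note 3 onset = 1b = 588.235ms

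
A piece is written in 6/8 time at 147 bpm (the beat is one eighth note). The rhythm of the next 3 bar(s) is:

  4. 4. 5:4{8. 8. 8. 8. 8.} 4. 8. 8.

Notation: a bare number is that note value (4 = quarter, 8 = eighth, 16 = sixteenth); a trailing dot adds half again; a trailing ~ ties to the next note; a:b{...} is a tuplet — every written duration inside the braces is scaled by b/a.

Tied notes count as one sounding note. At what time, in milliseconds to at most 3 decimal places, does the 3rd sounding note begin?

note 3 onset = 6b = 2448.98ms

1. 0.0ms @ 0 + 1224.49ms (3)
2. 1224.49ms @ 3 + 1224.49ms (3)
3. 2448.98ms @ 6 + 489.796ms (6/5)
4. 2938.776ms @ 36/5 + 489.796ms (6/5)
5. 3428.571ms @ 42/5 + 489.796ms (6/5)
6. 3918.367ms @ 48/5 + 489.796ms (6/5)
7. 4408.163ms @ 54/5 + 489.796ms (6/5)
8. 4897.959ms @ 12 + 1224.49ms (3)
9. 6122.449ms @ 15 + 612.245ms (3/2)
10. 6734.694ms @ 33/2 + 612.245ms (3/2)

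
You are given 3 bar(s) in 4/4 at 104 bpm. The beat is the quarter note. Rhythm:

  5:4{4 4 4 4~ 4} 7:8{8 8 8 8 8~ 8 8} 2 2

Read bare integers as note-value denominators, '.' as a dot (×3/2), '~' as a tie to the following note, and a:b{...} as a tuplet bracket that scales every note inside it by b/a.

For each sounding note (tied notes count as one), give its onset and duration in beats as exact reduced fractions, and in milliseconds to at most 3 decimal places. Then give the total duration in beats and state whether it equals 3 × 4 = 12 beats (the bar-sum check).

1) 0.0ms=0b +461.538ms=4/5b
2) 461.538ms=4/5b +461.538ms=4/5b
3) 923.077ms=8/5b +461.538ms=4/5b
4) 1384.615ms=12/5b +923.077ms=8/5b
5) 2307.692ms=4b +329.67ms=4/7b
6) 2637.363ms=32/7b +329.67ms=4/7b
7) 2967.033ms=36/7b +329.67ms=4/7b
8) 3296.703ms=40/7b +329.67ms=4/7b
9) 3626.374ms=44/7b +659.341ms=8/7b
10) 4285.714ms=52/7b +329.67ms=4/7b
11) 4615.385ms=8b +1153.846ms=2b
12) 5769.231ms=10b +1153.846ms=2b
Σ=12b of 12 (104bpm 4/4) — PASS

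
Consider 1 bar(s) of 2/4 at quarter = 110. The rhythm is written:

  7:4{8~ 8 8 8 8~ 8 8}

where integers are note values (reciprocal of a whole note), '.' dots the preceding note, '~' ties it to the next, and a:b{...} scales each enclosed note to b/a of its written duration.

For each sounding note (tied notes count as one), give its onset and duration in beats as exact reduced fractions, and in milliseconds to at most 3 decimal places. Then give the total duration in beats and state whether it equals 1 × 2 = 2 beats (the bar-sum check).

1) 0.0ms=0b +311.688ms=4/7b
2) 311.688ms=4/7b +155.844ms=2/7b
3) 467.532ms=6/7b +155.844ms=2/7b
4) 623.377ms=8/7b +311.688ms=4/7b
5) 935.065ms=12/7b +155.844ms=2/7b
Σ=2b of 2 (110bpm 2/4) — PASS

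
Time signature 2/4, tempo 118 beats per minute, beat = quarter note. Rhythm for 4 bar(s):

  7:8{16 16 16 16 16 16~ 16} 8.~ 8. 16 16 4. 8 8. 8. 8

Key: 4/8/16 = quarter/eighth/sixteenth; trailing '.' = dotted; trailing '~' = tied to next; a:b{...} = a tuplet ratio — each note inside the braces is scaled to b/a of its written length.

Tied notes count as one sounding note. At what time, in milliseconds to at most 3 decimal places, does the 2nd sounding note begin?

note 2 onset = 2/7b = 145.278ms

1. 0.0ms @ 0 + 145.278ms (2/7)
2. 145.278ms @ 2/7 + 145.278ms (2/7)
3. 290.557ms @ 4/7 + 145.278ms (2/7)
4. 435.835ms @ 6/7 + 145.278ms (2/7)
5. 581.114ms @ 8/7 + 145.278ms (2/7)
6. 726.392ms @ 10/7 + 290.557ms (4/7)
7. 1016.949ms @ 2 + 762.712ms (3/2)
8. 1779.661ms @ 7/2 + 127.119ms (1/4)
9. 1906.78ms @ 15/4 + 127.119ms (1/4)
10. 2033.898ms @ 4 + 762.712ms (3/2)
11. 2796.61ms @ 11/2 + 254.237ms (1/2)
12. 3050.847ms @ 6 + 381.356ms (3/4)
13. 3432.203ms @ 27/4 + 381.356ms (3/4)
14. 3813.559ms @ 15/2 + 254.237ms (1/2)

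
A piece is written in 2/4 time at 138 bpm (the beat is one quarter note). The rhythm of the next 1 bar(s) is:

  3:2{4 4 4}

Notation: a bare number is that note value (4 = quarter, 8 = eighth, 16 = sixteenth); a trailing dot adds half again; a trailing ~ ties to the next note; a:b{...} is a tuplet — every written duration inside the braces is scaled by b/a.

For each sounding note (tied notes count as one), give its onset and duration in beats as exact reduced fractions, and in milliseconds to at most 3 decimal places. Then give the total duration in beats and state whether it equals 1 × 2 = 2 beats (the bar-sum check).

1) 0.0ms=0b +289.855ms=2/3b
2) 289.855ms=2/3b +289.855ms=2/3b
3) 579.71ms=4/3b +289.855ms=2/3b
Σ=2b of 2 (138bpm 2/4) — PASS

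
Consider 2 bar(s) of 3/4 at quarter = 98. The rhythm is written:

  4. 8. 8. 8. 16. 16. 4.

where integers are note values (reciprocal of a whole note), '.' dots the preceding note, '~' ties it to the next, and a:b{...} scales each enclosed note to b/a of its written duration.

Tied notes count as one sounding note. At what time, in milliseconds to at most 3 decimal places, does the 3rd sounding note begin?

note 3 onset = 9/4b = 1377.551ms

1. 0.0ms @ 0 + 918.367ms (3/2)
2. 918.367ms @ 3/2 + 459.184ms (3/4)
3. 1377.551ms @ 9/4 + 459.184ms (3/4)
4. 1836.735ms @ 3 + 459.184ms (3/4)
5. 2295.918ms @ 15/4 + 229.592ms (3/8)
6. 2525.51ms @ 33/8 + 229.592ms (3/8)
7. 2755.102ms @ 9/2 + 918.367ms (3/2)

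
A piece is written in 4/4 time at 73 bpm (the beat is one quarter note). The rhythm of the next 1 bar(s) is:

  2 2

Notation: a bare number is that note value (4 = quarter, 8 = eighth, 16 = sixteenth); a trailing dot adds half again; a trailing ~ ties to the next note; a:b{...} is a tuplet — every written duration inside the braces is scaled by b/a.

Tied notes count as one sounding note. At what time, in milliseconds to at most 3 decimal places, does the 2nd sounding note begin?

1. 0.0ms @ 0 + 1643.836ms (2)
2. 1643.836ms @ 2 + 1643.836ms (2)

note 2 onset = 2b = 1643.836ms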